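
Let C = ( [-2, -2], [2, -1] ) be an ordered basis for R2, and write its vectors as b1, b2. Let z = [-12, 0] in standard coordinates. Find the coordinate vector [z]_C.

Write z = c_1 b1 + c_2 b2 and solve for the c_i.
System: -2c_1 + 2c_2 = -12, -2c_1 - c_2 = 0; solving gives c_1 = 2, c_2 = -4.
Check: 2b1 - 4b2 = [-12, 0].

[2, -4]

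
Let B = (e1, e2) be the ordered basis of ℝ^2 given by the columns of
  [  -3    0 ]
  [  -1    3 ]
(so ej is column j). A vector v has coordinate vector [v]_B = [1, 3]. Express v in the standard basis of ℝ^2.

v = M [v]_B, where M has columns e1, e2.
Carrying out the matrix-vector product, v = [-3, 8].

[-3, 8]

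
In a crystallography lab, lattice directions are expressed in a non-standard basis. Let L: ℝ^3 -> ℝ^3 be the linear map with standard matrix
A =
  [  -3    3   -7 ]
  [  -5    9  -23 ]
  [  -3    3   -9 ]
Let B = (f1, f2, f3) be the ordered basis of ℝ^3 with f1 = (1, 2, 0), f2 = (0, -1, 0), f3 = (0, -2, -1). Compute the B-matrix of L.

[[3, -3, 1], [-1, -3, 3], [-3, 3, -3]]

With P the matrix whose columns are f1, ..., f3, [L]_B = P^(-1) A P.
Column by column: L(f1) = A f1 = (3, 13, 3); its B-coordinates (3, -1, -3) give column 1.
Continuing for each basis vector yields [L]_B = [[3, -3, 1], [-1, -3, 3], [-3, 3, -3]].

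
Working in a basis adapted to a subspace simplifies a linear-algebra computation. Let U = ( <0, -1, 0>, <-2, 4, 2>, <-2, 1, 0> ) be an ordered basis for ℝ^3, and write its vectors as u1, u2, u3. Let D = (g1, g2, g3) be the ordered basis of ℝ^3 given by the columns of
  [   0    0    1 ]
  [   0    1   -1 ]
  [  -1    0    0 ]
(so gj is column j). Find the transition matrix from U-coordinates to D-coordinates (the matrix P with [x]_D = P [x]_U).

[[0, -2, 0], [-1, 2, -1], [0, -2, -2]]

Column j of P is [uj]_D, since P maps U-coordinates to D-coordinates.
Expressing u1 in D: u1 = 0·g1 - g2 + 0·g3, so column 1 of P is <0, -1, 0>.
Doing the same for each uj gives P = [[0, -2, 0], [-1, 2, -1], [0, -2, -2]].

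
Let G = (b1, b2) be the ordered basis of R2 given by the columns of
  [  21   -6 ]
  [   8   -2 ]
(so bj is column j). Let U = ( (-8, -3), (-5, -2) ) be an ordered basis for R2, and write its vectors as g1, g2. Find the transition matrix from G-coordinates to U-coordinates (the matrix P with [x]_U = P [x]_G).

[[-2, 2], [-1, -2]]

Take x = bj: its G-coordinates are the j-th standard unit vector, so P e_j — column j of P — equals [bj]_U.
b1 = -2g1 - g2, giving column 1 = (-2, -1); repeating for each j gives P = [[-2, 2], [-1, -2]].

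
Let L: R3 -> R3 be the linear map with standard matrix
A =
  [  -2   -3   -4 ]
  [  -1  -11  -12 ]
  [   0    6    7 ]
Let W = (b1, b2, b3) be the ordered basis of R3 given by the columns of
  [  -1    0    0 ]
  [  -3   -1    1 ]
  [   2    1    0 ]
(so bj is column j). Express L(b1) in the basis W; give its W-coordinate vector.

Column 1 of [L]_W is the W-coordinate vector of L(b1).
In standard coordinates L(b1) = A b1 = [3, 10, -4].
Converting to W: [3, 10, -4] = -3b1 + 2b2 + 3b3, so the coordinate vector is [-3, 2, 3].

[-3, 2, 3]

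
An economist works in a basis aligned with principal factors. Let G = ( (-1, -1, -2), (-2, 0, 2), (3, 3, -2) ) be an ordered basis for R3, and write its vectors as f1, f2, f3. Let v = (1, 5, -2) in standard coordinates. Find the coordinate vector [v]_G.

(1, 2, 2)

We seek scalars with c_1 f1 + ... + c_3 f3 = v; equivalently solve M c = v where the columns of M are f1, ..., f3.
Solving this 3x3 system gives c = (1, 2, 2).
Check: f1 + 2f2 + 2f3 = (1, 5, -2).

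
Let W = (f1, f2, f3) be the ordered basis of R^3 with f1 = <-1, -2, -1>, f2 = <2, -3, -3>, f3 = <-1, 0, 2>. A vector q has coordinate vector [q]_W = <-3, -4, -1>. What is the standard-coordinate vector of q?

The coordinates say q = -3f1 - 4f2 - f3; adding the scaled basis vectors gives <-4, 18, 13>.

<-4, 18, 13>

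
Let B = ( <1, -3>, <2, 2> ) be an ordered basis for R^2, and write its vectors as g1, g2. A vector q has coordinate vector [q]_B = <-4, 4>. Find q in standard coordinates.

<4, 20>

q = M [q]_B, where M has columns g1, g2.
Carrying out the matrix-vector product, q = <4, 20>.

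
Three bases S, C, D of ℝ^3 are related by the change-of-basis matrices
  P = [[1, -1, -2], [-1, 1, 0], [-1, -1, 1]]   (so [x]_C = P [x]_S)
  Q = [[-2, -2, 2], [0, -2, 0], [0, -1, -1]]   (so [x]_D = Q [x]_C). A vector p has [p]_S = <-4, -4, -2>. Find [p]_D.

First [p]_C = P [p]_S = <4, 0, 6>.
Then [p]_D = Q [p]_C = <4, 0, -6>.

<4, 0, -6>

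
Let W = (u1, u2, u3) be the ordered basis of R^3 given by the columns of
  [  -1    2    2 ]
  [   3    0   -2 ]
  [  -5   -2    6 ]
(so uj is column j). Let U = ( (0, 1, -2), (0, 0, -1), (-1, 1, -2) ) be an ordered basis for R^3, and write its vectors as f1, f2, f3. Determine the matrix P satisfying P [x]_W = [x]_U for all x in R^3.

Column j of P is [uj]_U, since P maps W-coordinates to U-coordinates.
Expressing u1 in U: u1 = 2f1 - f2 + f3, so column 1 of P is (2, -1, 1).
Doing the same for each uj gives P = [[2, 2, 0], [-1, 2, -2], [1, -2, -2]].

[[2, 2, 0], [-1, 2, -2], [1, -2, -2]]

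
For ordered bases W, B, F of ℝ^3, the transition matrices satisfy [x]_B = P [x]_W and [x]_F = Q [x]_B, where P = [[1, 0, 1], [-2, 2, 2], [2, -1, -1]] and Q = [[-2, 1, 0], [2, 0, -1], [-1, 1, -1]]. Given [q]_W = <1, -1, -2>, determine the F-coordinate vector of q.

<-6, -7, -12>

Apply P to get B-coordinates <-1, -8, 5>, then Q to get F-coordinates.
The result is [q]_F = <-6, -7, -12>.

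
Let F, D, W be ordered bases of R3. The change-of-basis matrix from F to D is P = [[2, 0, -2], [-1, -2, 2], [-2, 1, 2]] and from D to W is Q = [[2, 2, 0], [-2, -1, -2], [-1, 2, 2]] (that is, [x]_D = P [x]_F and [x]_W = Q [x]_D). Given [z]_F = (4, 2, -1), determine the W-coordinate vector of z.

Apply P to get D-coordinates (10, -10, -8), then Q to get W-coordinates.
The result is [z]_W = (0, 6, -46).

(0, 6, -46)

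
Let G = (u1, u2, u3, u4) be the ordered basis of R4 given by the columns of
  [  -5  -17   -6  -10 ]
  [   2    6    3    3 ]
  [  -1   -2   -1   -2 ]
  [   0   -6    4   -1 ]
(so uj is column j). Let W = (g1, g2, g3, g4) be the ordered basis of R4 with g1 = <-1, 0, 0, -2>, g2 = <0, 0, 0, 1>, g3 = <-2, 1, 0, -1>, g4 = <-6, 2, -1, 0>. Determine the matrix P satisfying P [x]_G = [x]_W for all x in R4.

Column j of P is [uj]_W, since P maps G-coordinates to W-coordinates.
Expressing u1 in W: u1 = -g1 - 2g2 + 0·g3 + g4, so column 1 of P is <-1, -2, 0, 1>.
Doing the same for each uj gives P = [[-1, 1, -2, 0], [-2, -2, 1, -2], [0, 2, 1, -1], [1, 2, 1, 2]].

[[-1, 1, -2, 0], [-2, -2, 1, -2], [0, 2, 1, -1], [1, 2, 1, 2]]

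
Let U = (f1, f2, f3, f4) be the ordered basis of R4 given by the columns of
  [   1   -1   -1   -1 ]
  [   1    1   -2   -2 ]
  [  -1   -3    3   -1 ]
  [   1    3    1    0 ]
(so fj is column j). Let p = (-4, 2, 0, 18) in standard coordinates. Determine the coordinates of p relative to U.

(2, 4, 4, -2)

[p]_U is the unique c with M c = p, where M has columns f1, ..., f4.
Row-reducing the augmented matrix [M | p] gives c = (2, 4, 4, -2).
Check: 2f1 + 4f2 + 4f3 - 2f4 = (-4, 2, 0, 18).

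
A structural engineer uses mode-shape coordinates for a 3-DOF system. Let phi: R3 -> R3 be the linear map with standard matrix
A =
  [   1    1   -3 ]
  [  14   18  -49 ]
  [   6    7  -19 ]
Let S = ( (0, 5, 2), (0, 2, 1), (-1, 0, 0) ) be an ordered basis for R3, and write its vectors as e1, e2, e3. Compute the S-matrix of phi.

[[-2, -3, -2], [1, 1, -2], [1, 1, 1]]

The j-th column of [phi]_S is [phi(ej)]_S.
phi(e1) = A e1 = (-1, -8, -3) = -2e1 + e2 + e3, so column 1 is (-2, 1, 1).
Repeating for e2, e3 and assembling the columns gives [[-2, -3, -2], [1, 1, -2], [1, 1, 1]].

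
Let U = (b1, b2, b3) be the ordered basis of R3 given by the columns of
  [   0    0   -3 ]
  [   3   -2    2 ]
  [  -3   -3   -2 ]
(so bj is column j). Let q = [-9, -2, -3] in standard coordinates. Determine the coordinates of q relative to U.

[q]_U is the unique c with M c = q, where M has columns b1, ..., b3.
Row-reducing the augmented matrix [M | q] gives c = (-2, 1, 3).
Check: -2b1 + b2 + 3b3 = [-9, -2, -3].

[-2, 1, 3]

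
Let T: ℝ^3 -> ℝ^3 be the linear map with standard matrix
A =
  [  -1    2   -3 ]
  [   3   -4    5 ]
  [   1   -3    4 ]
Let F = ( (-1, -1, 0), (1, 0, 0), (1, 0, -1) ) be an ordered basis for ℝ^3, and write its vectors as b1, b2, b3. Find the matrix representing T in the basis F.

Let P have columns b1, ..., b3. Then [T]_F = P^(-1) A P.
Here det P = -1, so P^(-1) is integer; computing A P first and then P^(-1)(A P) gives [[-1, -3, 2], [0, -3, 1], [-2, -1, 3]].

[[-1, -3, 2], [0, -3, 1], [-2, -1, 3]]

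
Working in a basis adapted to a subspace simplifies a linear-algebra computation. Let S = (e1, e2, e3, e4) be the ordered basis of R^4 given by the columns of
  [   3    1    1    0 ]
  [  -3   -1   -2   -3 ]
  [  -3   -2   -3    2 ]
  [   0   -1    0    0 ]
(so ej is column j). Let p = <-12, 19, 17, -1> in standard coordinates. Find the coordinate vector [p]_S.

[p]_S is the unique c with M c = p, where M has columns e1, ..., e4.
Solving this 4x4 system gives c = (-3, 1, -4, -1).
Check: -3e1 + e2 - 4e3 - e4 = <-12, 19, 17, -1>.

<-3, 1, -4, -1>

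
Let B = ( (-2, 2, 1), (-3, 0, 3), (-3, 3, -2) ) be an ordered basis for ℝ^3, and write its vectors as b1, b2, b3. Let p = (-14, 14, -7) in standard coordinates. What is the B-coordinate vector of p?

(1, 0, 4)

[p]_B is the unique c with M c = p, where M has columns b1, ..., b3.
Row-reducing the augmented matrix [M | p] gives c = (1, 0, 4).
Check: b1 + 0·b2 + 4b3 = (-14, 14, -7).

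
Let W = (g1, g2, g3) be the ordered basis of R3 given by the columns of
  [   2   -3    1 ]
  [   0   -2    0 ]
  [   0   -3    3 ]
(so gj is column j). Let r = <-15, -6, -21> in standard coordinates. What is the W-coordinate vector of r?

We seek scalars with c_1 g1 + ... + c_3 g3 = r; equivalently solve M c = r where the columns of M are g1, ..., g3.
Row-reducing the augmented matrix [M | r] gives c = (-1, 3, -4).
Check: -g1 + 3g2 - 4g3 = <-15, -6, -21>.

<-1, 3, -4>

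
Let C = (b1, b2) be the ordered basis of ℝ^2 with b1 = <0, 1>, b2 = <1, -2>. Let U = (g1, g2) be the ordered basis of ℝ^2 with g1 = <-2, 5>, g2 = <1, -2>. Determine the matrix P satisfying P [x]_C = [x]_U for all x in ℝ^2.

Take x = bj: its C-coordinates are the j-th standard unit vector, so P e_j — column j of P — equals [bj]_U.
b1 = g1 + 2g2, giving column 1 = <1, 2>; repeating for each j gives P = [[1, 0], [2, 1]].

[[1, 0], [2, 1]]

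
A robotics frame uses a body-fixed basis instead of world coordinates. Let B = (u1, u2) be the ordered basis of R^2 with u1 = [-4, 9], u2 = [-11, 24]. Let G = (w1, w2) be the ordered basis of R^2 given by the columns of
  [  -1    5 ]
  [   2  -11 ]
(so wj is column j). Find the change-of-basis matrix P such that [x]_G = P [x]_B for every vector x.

[[-1, 1], [-1, -2]]

Take x = uj: its B-coordinates are the j-th standard unit vector, so P e_j — column j of P — equals [uj]_G.
u1 = -w1 - w2, giving column 1 = [-1, -1]; repeating for each j gives P = [[-1, 1], [-1, -2]].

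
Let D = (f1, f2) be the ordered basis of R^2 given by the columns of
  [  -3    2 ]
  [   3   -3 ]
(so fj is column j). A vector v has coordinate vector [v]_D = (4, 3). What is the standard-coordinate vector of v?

By definition v = 4f1 + 3f2.
Summing componentwise gives (-6, 3).

(-6, 3)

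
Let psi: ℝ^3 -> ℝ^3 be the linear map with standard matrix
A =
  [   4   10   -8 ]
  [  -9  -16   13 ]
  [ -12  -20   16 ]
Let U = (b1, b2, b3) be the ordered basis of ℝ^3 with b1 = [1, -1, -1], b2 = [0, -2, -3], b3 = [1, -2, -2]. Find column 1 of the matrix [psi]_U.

Compute psi(b1) = A b1 = [2, -6, -8] in standard coordinates.
Then write this in U-coordinates: solve for y in y_1 b1 + ... + y_3 b3 = [2, -6, -8].
This gives y = [2, 2, 0], which is column 1 of [psi]_U.

[2, 2, 0]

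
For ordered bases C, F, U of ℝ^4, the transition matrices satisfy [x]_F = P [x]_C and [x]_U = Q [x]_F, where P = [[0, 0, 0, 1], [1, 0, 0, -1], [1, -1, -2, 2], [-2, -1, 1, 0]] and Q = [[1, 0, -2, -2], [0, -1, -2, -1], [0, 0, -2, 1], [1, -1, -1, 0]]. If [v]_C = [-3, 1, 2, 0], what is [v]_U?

[2, 12, 23, 11]

Apply P to get F-coordinates [0, -3, -8, 7], then Q to get U-coordinates.
The result is [v]_U = [2, 12, 23, 11].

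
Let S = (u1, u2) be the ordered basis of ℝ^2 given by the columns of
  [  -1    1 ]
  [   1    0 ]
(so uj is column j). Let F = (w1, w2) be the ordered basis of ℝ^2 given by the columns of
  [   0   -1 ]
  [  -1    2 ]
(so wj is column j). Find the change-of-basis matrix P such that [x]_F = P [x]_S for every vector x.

[[1, -2], [1, -1]]

Let M have columns uj and N have columns wj. Then for every x, N [x]_F = x = M [x]_S, so P = N^(-1) M.
Since det N = -1, N^(-1) has integer entries; multiplying gives P = [[1, -2], [1, -1]].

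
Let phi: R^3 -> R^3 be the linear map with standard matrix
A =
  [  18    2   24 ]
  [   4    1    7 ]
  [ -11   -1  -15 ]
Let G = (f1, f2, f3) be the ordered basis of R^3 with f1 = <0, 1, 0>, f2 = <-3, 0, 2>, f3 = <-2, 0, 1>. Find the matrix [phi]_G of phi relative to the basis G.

The j-th column of [phi]_G is [phi(fj)]_G.
phi(f1) = A f1 = <2, 1, -1> = f1 + 0·f2 - f3, so column 1 is <1, 0, -1>.
Repeating for f2, f3 and assembling the columns gives [[1, 2, -1], [0, 0, 2], [-1, 3, 3]].

[[1, 2, -1], [0, 0, 2], [-1, 3, 3]]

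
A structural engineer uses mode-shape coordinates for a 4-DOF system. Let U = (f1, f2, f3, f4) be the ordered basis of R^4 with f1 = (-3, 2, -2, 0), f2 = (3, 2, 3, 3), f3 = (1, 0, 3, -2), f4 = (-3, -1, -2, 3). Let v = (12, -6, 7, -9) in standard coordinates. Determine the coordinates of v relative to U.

Write v = c_1 f1 + ... + c_4 f4 and solve for the c_i.
Solving this 4x4 system gives c = (-3, -1, 0, -2).
Check: -3f1 - f2 + 0·f3 - 2f4 = (12, -6, 7, -9).

(-3, -1, 0, -2)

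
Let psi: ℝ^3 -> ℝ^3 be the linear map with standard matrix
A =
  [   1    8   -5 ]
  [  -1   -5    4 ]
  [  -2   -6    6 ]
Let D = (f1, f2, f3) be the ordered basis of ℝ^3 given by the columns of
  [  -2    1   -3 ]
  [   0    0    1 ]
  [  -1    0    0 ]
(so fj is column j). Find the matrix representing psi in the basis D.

[[2, 2, 0], [1, 2, -1], [-2, -1, -2]]

The j-th column of [psi]_D is [psi(fj)]_D.
psi(f1) = A f1 = (3, -2, -2) = 2f1 + f2 - 2f3, so column 1 is (2, 1, -2).
Repeating for f2, f3 and assembling the columns gives [[2, 2, 0], [1, 2, -1], [-2, -1, -2]].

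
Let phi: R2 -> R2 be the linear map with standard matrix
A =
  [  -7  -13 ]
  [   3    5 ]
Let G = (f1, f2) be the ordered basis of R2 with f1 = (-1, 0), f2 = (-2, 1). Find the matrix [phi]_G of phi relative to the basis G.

The j-th column of [phi]_G is [phi(fj)]_G.
phi(f1) = A f1 = (7, -3) = -f1 - 3f2, so column 1 is (-1, -3).
Repeating for f2 and assembling the columns gives [[-1, 1], [-3, -1]].

[[-1, 1], [-3, -1]]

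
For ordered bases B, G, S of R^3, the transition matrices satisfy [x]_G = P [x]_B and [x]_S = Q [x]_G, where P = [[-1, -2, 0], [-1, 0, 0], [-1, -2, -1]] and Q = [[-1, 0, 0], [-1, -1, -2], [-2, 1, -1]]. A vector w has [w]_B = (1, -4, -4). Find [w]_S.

(-7, -28, -26)

Composing the changes, [w]_S = Q P [w]_B.
Q P = [[1, 2, 0], [4, 6, 2], [2, 6, 1]]; applying this to (1, -4, -4) gives (-7, -28, -26).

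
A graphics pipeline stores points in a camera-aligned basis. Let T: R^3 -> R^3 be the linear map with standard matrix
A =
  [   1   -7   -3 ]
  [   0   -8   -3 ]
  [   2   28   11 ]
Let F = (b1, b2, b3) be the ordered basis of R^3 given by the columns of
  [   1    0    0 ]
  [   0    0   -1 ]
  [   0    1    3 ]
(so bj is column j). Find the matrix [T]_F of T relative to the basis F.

Let P have columns b1, ..., b3. Then [T]_F = P^(-1) A P.
Here det P = 1, so P^(-1) is integer; computing A P first and then P^(-1)(A P) gives [[1, -3, -2], [2, 2, 2], [0, 3, 1]].

[[1, -3, -2], [2, 2, 2], [0, 3, 1]]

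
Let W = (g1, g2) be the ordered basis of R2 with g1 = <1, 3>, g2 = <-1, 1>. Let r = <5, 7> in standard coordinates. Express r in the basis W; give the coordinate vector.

[r]_W is the unique c with M c = r, where M has columns g1, g2.
System: c_1 - c_2 = 5, 3c_1 + c_2 = 7; solving gives c_1 = 3, c_2 = -2.
Check: 3g1 - 2g2 = <5, 7>.

<3, -2>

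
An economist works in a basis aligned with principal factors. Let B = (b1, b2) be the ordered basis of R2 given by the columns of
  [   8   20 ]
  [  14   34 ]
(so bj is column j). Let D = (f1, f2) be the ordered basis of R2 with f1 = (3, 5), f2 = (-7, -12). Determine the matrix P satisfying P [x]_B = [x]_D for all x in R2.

Take x = bj: its B-coordinates are the j-th standard unit vector, so P e_j — column j of P — equals [bj]_D.
b1 = -2f1 - 2f2, giving column 1 = (-2, -2); repeating for each j gives P = [[-2, 2], [-2, -2]].

[[-2, 2], [-2, -2]]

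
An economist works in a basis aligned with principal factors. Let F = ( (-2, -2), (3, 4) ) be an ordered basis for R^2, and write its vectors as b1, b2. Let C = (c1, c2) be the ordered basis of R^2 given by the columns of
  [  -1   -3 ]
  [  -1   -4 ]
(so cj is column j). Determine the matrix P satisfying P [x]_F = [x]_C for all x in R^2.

Let M have columns bj and N have columns cj. Then for every x, N [x]_C = x = M [x]_F, so P = N^(-1) M.
Since det N = 1, N^(-1) has integer entries; multiplying gives P = [[2, 0], [0, -1]].

[[2, 0], [0, -1]]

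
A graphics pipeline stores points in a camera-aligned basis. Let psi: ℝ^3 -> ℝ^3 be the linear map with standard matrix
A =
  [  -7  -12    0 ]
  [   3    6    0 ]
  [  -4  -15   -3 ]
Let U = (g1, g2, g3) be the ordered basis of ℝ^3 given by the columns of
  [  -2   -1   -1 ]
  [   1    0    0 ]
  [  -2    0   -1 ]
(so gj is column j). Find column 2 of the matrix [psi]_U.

Compute psi(g2) = A g2 = <7, -3, 4> in standard coordinates.
Then write this in U-coordinates: solve for y in y_1 g1 + ... + y_3 g3 = <7, -3, 4>.
This gives y = <-3, -3, 2>, which is column 2 of [psi]_U.

<-3, -3, 2>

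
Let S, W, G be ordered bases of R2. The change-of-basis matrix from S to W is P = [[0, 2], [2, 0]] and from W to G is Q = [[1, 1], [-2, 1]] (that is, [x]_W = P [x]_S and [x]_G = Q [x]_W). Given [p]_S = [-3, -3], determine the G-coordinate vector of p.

Apply P to get W-coordinates [-6, -6], then Q to get G-coordinates.
The result is [p]_G = [-12, 6].

[-12, 6]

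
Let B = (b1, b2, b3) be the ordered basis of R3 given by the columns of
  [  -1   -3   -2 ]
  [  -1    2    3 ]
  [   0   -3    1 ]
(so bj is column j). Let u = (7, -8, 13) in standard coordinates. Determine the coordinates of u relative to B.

Write u = c_1 b1 + ... + c_3 b3 and solve for the c_i.
Row-reducing the augmented matrix [M | u] gives c = (3, -4, 1).
Check: 3b1 - 4b2 + b3 = (7, -8, 13).

(3, -4, 1)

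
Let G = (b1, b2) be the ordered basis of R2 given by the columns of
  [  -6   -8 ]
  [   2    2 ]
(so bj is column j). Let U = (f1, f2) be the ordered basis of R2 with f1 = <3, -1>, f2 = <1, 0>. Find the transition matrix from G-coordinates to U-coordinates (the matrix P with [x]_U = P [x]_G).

Column j of P is [bj]_U, since P maps G-coordinates to U-coordinates.
Expressing b1 in U: b1 = -2f1 + 0·f2, so column 1 of P is <-2, 0>.
Doing the same for each bj gives P = [[-2, -2], [0, -2]].

[[-2, -2], [0, -2]]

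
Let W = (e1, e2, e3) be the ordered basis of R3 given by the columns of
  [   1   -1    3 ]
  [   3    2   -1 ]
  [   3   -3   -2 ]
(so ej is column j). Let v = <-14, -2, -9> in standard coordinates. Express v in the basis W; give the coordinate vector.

<-3, 2, -3>

We seek scalars with c_1 e1 + ... + c_3 e3 = v; equivalently solve M c = v where the columns of M are e1, ..., e3.
Gaussian elimination on [M | v] yields c = (-3, 2, -3).
Check: -3e1 + 2e2 - 3e3 = <-14, -2, -9>.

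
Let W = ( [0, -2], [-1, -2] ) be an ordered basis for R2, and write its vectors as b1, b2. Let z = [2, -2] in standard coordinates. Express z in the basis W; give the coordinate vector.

[3, -2]

We seek scalars with c_1 b1 + c_2 b2 = z; equivalently solve M c = z where the columns of M are b1, b2.
System: 0c_1 - c_2 = 2, -2c_1 - 2c_2 = -2; solving gives c_1 = 3, c_2 = -2.
Check: 3b1 - 2b2 = [2, -2].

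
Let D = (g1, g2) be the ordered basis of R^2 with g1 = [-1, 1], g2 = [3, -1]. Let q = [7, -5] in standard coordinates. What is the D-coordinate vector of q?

Write q = c_1 g1 + c_2 g2 and solve for the c_i.
System: -c_1 + 3c_2 = 7, c_1 - c_2 = -5; solving gives c_1 = -4, c_2 = 1.
Check: -4g1 + g2 = [7, -5].

[-4, 1]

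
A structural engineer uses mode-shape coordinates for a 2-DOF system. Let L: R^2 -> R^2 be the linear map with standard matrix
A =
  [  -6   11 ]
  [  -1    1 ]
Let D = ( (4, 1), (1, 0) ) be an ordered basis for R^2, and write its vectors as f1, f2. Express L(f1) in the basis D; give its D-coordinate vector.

Compute L(f1) = A f1 = (-13, -3) in standard coordinates.
Then write this in D-coordinates: solve for y in y_1 f1 + y_2 f2 = (-13, -3).
This gives y = (-3, -1), which is column 1 of [L]_D.

(-3, -1)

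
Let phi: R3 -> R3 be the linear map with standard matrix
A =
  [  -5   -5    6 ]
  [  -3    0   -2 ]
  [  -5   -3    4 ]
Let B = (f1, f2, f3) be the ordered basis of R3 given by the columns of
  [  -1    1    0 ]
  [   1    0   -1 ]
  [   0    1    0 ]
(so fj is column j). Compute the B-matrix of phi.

[[2, -2, -2], [2, -1, 3], [-1, 3, -2]]

Let P have columns f1, ..., f3. Then [phi]_B = P^(-1) A P.
Here det P = -1, so P^(-1) is integer; computing A P first and then P^(-1)(A P) gives [[2, -2, -2], [2, -1, 3], [-1, 3, -2]].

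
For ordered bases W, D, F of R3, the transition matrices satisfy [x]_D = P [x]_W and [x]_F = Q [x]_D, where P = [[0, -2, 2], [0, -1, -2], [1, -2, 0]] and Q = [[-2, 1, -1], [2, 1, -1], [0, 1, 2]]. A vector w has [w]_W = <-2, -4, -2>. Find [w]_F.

Apply P to get D-coordinates <4, 8, 6>, then Q to get F-coordinates.
The result is [w]_F = <-6, 10, 20>.

<-6, 10, 20>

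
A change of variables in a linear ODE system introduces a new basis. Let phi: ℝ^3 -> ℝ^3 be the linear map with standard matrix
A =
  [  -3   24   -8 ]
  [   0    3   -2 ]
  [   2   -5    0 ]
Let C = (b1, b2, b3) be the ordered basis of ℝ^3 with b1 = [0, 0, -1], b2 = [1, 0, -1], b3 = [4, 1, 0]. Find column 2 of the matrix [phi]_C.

Compute phi(b2) = A b2 = [5, 2, 2] in standard coordinates.
Then write this in C-coordinates: solve for y in y_1 b1 + ... + y_3 b3 = [5, 2, 2].
This gives y = [1, -3, 2], which is column 2 of [phi]_C.

[1, -3, 2]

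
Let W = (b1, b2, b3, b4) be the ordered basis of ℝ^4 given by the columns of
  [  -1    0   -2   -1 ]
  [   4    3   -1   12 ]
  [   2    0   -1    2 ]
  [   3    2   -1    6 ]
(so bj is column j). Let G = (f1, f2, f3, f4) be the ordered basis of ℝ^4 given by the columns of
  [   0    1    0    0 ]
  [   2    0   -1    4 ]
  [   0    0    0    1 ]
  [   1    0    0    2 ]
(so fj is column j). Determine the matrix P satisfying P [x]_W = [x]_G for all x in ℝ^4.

[[-1, 2, 1, 2], [-1, 0, -2, -1], [2, 1, -1, 0], [2, 0, -1, 2]]

Let M have columns bj and N have columns fj. Then for every x, N [x]_G = x = M [x]_W, so P = N^(-1) M.
Since det N = 1, N^(-1) has integer entries; multiplying gives P = [[-1, 2, 1, 2], [-1, 0, -2, -1], [2, 1, -1, 0], [2, 0, -1, 2]].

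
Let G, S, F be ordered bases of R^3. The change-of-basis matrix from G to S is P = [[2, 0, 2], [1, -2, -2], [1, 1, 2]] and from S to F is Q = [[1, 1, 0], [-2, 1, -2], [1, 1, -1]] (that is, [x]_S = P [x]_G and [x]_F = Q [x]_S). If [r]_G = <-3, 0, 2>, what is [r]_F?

<-9, -5, -10>

Composing the changes, [r]_F = Q P [r]_G.
Q P = [[3, -2, 0], [-5, -4, -10], [2, -3, -2]]; applying this to <-3, 0, 2> gives <-9, -5, -10>.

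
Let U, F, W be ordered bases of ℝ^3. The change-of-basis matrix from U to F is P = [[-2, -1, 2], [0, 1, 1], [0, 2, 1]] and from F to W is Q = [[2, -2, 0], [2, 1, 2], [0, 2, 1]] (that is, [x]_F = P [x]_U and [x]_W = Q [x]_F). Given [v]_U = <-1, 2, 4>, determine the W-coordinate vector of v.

First [v]_F = P [v]_U = <8, 6, 8>.
Then [v]_W = Q [v]_F = <4, 38, 20>.

<4, 38, 20>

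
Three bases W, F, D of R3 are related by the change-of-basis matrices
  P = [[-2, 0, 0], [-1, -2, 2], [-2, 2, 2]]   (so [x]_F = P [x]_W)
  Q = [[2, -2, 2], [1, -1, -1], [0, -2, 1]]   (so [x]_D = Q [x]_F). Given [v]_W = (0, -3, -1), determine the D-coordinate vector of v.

Apply P to get F-coordinates (0, 4, -8), then Q to get D-coordinates.
The result is [v]_D = (-24, 4, -16).

(-24, 4, -16)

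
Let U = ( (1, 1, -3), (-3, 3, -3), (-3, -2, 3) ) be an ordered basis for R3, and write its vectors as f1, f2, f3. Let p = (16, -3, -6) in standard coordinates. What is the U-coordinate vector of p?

We seek scalars with c_1 f1 + ... + c_3 f3 = p; equivalently solve M c = p where the columns of M are f1, ..., f3.
Gaussian elimination on [M | p] yields c = (4, -3, -1).
Check: 4f1 - 3f2 - f3 = (16, -3, -6).

(4, -3, -1)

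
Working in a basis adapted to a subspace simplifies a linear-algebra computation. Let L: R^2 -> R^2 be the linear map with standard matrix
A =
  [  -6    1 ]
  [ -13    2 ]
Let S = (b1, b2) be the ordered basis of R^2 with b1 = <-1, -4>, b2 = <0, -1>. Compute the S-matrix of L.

[[-2, 1], [3, -2]]

With P the matrix whose columns are b1, b2, [L]_S = P^(-1) A P.
Column by column: L(b1) = A b1 = <2, 5>; its S-coordinates <-2, 3> give column 1.
Continuing for each basis vector yields [L]_S = [[-2, 1], [3, -2]].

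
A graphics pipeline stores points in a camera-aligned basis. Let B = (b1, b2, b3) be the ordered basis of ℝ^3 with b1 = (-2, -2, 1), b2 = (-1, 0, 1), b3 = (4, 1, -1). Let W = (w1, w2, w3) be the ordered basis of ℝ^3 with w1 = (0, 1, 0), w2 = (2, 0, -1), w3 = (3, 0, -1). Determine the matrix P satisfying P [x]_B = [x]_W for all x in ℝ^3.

[[-2, 0, 1], [-1, -2, -1], [0, 1, 2]]

Column j of P is [bj]_W, since P maps B-coordinates to W-coordinates.
Expressing b1 in W: b1 = -2w1 - w2 + 0·w3, so column 1 of P is (-2, -1, 0).
Doing the same for each bj gives P = [[-2, 0, 1], [-1, -2, -1], [0, 1, 2]].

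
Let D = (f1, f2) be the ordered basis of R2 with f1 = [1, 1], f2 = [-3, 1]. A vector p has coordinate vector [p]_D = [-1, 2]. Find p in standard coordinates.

[-7, 1]

The coordinates say p = -f1 + 2f2; adding the scaled basis vectors gives [-7, 1].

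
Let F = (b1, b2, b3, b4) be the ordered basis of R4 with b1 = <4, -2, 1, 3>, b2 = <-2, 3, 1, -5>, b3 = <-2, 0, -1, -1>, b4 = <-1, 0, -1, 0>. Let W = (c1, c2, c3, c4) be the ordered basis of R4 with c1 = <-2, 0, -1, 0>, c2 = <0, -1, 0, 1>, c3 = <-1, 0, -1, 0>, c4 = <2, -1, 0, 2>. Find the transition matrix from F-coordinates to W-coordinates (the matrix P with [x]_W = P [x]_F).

Let M have columns bj and N have columns cj. Then for every x, N [x]_W = x = M [x]_F, so P = N^(-1) M.
Since det N = -1, N^(-1) has integer entries; multiplying gives P = [[-1, -1, -1, 0], [1, -1, 1, 0], [0, 0, 2, 1], [1, -2, -1, 0]].

[[-1, -1, -1, 0], [1, -1, 1, 0], [0, 0, 2, 1], [1, -2, -1, 0]]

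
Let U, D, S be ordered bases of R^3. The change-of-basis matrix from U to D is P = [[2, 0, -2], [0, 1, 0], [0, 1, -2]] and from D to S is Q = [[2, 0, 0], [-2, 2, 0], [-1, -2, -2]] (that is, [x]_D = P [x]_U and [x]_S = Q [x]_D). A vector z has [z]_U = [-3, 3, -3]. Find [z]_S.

[0, 6, -24]

First [z]_D = P [z]_U = [0, 3, 9].
Then [z]_S = Q [z]_D = [0, 6, -24].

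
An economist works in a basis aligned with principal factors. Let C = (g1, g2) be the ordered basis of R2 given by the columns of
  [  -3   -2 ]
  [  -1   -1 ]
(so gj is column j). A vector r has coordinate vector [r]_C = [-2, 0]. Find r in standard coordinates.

r = M [r]_C, where M has columns g1, g2.
Carrying out the matrix-vector product, r = [6, 2].

[6, 2]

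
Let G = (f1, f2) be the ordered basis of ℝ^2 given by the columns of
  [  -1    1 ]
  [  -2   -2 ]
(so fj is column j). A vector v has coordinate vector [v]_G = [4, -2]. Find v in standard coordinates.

[-6, -4]

v = M [v]_G, where M has columns f1, f2.
Carrying out the matrix-vector product, v = [-6, -4].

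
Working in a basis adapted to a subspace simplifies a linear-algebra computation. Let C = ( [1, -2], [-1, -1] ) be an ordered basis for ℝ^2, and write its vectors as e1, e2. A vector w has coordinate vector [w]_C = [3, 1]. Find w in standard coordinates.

w = M [w]_C, where M has columns e1, e2.
Carrying out the matrix-vector product, w = [2, -7].

[2, -7]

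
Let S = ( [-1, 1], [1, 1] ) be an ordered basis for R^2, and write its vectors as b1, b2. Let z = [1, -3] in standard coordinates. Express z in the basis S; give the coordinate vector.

[-2, -1]

Write z = c_1 b1 + c_2 b2 and solve for the c_i.
System: -c_1 + c_2 = 1, c_1 + c_2 = -3; solving gives c_1 = -2, c_2 = -1.
Check: -2b1 - b2 = [1, -3].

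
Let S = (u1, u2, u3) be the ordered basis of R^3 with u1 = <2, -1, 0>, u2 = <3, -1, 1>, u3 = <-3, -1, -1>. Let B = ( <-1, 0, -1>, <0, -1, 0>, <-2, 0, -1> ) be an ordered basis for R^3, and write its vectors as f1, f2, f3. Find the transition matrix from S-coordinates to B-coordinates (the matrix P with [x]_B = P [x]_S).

[[2, 1, -1], [1, 1, 1], [-2, -2, 2]]

Column j of P is [uj]_B, since P maps S-coordinates to B-coordinates.
Expressing u1 in B: u1 = 2f1 + f2 - 2f3, so column 1 of P is <2, 1, -2>.
Doing the same for each uj gives P = [[2, 1, -1], [1, 1, 1], [-2, -2, 2]].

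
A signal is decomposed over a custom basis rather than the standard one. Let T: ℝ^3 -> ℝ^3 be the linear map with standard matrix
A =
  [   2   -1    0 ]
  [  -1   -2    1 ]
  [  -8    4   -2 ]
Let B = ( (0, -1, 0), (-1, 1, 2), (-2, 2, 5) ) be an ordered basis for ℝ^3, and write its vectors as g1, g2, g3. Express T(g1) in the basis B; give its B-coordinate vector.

Column 1 of [T]_B is the B-coordinate vector of T(g1).
In standard coordinates T(g1) = A g1 = (1, 2, -4).
Converting to B: (1, 2, -4) = -3g1 + 3g2 - 2g3, so the coordinate vector is (-3, 3, -2).

(-3, 3, -2)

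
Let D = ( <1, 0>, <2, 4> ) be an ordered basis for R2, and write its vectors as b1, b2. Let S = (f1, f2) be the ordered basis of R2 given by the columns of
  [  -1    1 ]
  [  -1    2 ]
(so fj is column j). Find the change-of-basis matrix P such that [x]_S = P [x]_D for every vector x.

Let M have columns bj and N have columns fj. Then for every x, N [x]_S = x = M [x]_D, so P = N^(-1) M.
Since det N = -1, N^(-1) has integer entries; multiplying gives P = [[-2, 0], [-1, 2]].

[[-2, 0], [-1, 2]]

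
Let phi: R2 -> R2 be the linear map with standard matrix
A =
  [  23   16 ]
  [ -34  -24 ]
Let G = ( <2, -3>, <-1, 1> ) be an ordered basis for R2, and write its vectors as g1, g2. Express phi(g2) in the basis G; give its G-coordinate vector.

Column 2 of [phi]_G is the G-coordinate vector of phi(g2).
In standard coordinates phi(g2) = A g2 = <-7, 10>.
Converting to G: <-7, 10> = -3g1 + g2, so the coordinate vector is <-3, 1>.

<-3, 1>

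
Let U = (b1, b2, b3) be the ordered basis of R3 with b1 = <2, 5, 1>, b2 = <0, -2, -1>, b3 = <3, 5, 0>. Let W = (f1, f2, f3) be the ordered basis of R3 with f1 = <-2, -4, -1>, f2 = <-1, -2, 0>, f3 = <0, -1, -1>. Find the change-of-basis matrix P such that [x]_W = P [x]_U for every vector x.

[[0, -1, -1], [-2, 2, -1], [-1, 2, 1]]

Let M have columns bj and N have columns fj. Then for every x, N [x]_W = x = M [x]_U, so P = N^(-1) M.
Since det N = -1, N^(-1) has integer entries; multiplying gives P = [[0, -1, -1], [-2, 2, -1], [-1, 2, 1]].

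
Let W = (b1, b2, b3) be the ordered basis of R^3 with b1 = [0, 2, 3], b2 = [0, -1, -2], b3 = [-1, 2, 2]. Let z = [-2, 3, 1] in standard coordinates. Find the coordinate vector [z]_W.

We seek scalars with c_1 b1 + ... + c_3 b3 = z; equivalently solve M c = z where the columns of M are b1, ..., b3.
Solving this 3x3 system gives c = (1, 3, 2).
Check: b1 + 3b2 + 2b3 = [-2, 3, 1].

[1, 3, 2]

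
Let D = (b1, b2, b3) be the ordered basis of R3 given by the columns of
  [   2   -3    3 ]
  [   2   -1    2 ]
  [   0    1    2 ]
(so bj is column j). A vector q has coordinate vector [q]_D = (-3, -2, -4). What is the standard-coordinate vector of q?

(-12, -12, -10)

By definition q = -3b1 - 2b2 - 4b3.
Summing componentwise gives (-12, -12, -10).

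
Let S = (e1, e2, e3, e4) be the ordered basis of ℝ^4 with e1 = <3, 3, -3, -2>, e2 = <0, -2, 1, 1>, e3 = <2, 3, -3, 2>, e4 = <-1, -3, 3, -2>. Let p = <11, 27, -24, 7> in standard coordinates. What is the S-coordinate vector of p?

<1, -3, 2, -4>

[p]_S is the unique c with M c = p, where M has columns e1, ..., e4.
Row-reducing the augmented matrix [M | p] gives c = (1, -3, 2, -4).
Check: e1 - 3e2 + 2e3 - 4e4 = <11, 27, -24, 7>.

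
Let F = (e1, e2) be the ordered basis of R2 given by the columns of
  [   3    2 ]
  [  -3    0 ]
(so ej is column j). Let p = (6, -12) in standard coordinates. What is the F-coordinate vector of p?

(4, -3)

[p]_F is the unique c with M c = p, where M has columns e1, e2.
System: 3c_1 + 2c_2 = 6, -3c_1 + 0c_2 = -12; solving gives c_1 = 4, c_2 = -3.
Check: 4e1 - 3e2 = (6, -12).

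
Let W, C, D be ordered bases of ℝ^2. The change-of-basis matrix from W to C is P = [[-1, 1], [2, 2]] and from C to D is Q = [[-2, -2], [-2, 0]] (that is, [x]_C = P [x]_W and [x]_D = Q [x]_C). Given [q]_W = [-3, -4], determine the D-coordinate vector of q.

Composing the changes, [q]_D = Q P [q]_W.
Q P = [[-2, -6], [2, -2]]; applying this to [-3, -4] gives [30, 2].

[30, 2]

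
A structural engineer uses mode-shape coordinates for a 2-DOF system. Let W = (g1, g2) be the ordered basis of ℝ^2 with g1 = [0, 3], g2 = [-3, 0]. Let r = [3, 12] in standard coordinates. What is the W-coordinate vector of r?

[r]_W is the unique c with M c = r, where M has columns g1, g2.
System: 0c_1 - 3c_2 = 3, 3c_1 + 0c_2 = 12; solving gives c_1 = 4, c_2 = -1.
Check: 4g1 - g2 = [3, 12].

[4, -1]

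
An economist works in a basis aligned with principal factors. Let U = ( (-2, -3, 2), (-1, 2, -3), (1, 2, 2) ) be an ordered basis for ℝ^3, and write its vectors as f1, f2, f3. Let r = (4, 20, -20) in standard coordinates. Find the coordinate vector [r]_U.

(-4, 4, 0)

We seek scalars with c_1 f1 + ... + c_3 f3 = r; equivalently solve M c = r where the columns of M are f1, ..., f3.
Gaussian elimination on [M | r] yields c = (-4, 4, 0).
Check: -4f1 + 4f2 + 0·f3 = (4, 20, -20).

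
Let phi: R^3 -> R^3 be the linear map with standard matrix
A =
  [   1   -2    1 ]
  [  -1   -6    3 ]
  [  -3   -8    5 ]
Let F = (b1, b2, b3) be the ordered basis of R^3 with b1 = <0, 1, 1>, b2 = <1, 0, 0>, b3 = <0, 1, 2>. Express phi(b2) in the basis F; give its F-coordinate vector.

Column 2 of [phi]_F is the F-coordinate vector of phi(b2).
In standard coordinates phi(b2) = A b2 = <1, -1, -3>.
Converting to F: <1, -1, -3> = b1 + b2 - 2b3, so the coordinate vector is <1, 1, -2>.

<1, 1, -2>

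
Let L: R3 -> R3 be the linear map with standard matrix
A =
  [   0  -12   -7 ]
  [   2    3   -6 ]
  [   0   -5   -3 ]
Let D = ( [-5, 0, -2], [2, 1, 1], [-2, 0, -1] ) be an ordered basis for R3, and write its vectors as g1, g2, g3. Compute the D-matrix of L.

Let P have columns g1, ..., g3. Then [L]_D = P^(-1) A P.
Here det P = 1, so P^(-1) is integer; computing A P first and then P^(-1)(A P) gives [[-2, 3, -1], [2, 1, 2], [0, 3, 1]].

[[-2, 3, -1], [2, 1, 2], [0, 3, 1]]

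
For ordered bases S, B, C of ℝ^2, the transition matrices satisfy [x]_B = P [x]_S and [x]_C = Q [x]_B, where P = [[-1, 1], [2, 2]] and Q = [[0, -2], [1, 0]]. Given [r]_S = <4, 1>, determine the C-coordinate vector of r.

<-20, -3>

Apply P to get B-coordinates <-3, 10>, then Q to get C-coordinates.
The result is [r]_C = <-20, -3>.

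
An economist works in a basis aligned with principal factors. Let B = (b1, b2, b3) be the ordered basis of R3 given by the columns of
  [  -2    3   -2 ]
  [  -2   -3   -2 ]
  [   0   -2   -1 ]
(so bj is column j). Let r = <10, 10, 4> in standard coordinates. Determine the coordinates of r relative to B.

<-1, 0, -4>

[r]_B is the unique c with M c = r, where M has columns b1, ..., b3.
Solving this 3x3 system gives c = (-1, 0, -4).
Check: -b1 + 0·b2 - 4b3 = <10, 10, 4>.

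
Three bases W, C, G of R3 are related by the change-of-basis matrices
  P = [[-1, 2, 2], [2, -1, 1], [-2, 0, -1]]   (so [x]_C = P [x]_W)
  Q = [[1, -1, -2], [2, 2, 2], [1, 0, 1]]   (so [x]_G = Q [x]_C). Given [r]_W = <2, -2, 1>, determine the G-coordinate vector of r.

First [r]_C = P [r]_W = <-4, 7, -5>.
Then [r]_G = Q [r]_C = <-1, -4, -9>.

<-1, -4, -9>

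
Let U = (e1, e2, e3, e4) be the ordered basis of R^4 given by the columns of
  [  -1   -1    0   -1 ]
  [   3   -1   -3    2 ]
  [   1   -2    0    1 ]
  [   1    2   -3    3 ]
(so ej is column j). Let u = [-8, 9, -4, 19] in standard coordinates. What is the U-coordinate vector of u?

[2, 4, -1, 2]

We seek scalars with c_1 e1 + ... + c_4 e4 = u; equivalently solve M c = u where the columns of M are e1, ..., e4.
Row-reducing the augmented matrix [M | u] gives c = (2, 4, -1, 2).
Check: 2e1 + 4e2 - e3 + 2e4 = [-8, 9, -4, 19].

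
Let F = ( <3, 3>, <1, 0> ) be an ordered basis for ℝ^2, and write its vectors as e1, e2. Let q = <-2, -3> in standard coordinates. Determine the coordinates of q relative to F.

<-1, 1>

Write q = c_1 e1 + c_2 e2 and solve for the c_i.
System: 3c_1 + c_2 = -2, 3c_1 + 0c_2 = -3; solving gives c_1 = -1, c_2 = 1.
Check: -e1 + e2 = <-2, -3>.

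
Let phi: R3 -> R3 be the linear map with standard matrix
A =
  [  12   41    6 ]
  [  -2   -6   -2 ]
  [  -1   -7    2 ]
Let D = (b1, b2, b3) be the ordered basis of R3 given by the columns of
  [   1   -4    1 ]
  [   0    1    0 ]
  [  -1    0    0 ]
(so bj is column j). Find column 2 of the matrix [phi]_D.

Compute phi(b2) = A b2 = <-7, 2, -3> in standard coordinates.
Then write this in D-coordinates: solve for y in y_1 b1 + ... + y_3 b3 = <-7, 2, -3>.
This gives y = <3, 2, -2>, which is column 2 of [phi]_D.

<3, 2, -2>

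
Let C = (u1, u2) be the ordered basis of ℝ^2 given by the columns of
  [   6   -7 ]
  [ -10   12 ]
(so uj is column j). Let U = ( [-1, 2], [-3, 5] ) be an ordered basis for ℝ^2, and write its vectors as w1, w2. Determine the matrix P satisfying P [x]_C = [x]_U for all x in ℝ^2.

[[0, 1], [-2, 2]]

Column j of P is [uj]_U, since P maps C-coordinates to U-coordinates.
Expressing u1 in U: u1 = 0·w1 - 2w2, so column 1 of P is [0, -2].
Doing the same for each uj gives P = [[0, 1], [-2, 2]].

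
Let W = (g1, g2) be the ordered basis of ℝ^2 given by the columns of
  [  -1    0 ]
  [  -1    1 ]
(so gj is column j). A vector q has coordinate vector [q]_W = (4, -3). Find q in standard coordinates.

The coordinates say q = 4g1 - 3g2; adding the scaled basis vectors gives (-4, -7).

(-4, -7)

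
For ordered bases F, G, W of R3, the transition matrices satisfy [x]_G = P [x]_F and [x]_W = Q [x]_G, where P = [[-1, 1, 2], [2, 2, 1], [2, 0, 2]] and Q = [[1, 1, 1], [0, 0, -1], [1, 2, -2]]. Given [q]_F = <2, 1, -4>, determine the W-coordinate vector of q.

Apply P to get G-coordinates <-9, 2, -4>, then Q to get W-coordinates.
The result is [q]_W = <-11, 4, 3>.

<-11, 4, 3>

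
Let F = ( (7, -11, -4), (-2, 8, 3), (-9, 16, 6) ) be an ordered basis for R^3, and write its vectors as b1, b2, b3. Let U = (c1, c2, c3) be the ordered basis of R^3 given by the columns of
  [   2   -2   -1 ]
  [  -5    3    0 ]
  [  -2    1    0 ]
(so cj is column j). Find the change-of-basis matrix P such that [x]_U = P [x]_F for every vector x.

[[1, -1, -2], [-2, 1, 2], [-1, -2, 1]]

Take x = bj: its F-coordinates are the j-th standard unit vector, so P e_j — column j of P — equals [bj]_U.
b1 = c1 - 2c2 - c3, giving column 1 = (1, -2, -1); repeating for each j gives P = [[1, -1, -2], [-2, 1, 2], [-1, -2, 1]].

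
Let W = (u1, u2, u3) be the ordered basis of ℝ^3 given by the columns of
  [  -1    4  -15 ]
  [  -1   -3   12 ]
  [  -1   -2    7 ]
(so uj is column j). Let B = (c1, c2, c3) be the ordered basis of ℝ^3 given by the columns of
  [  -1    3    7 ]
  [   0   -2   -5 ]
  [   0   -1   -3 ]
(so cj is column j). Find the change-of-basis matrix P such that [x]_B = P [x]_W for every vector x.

[[2, 0, -2], [-2, -1, -1], [1, 1, -2]]

Let M have columns uj and N have columns cj. Then for every x, N [x]_B = x = M [x]_W, so P = N^(-1) M.
Since det N = -1, N^(-1) has integer entries; multiplying gives P = [[2, 0, -2], [-2, -1, -1], [1, 1, -2]].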